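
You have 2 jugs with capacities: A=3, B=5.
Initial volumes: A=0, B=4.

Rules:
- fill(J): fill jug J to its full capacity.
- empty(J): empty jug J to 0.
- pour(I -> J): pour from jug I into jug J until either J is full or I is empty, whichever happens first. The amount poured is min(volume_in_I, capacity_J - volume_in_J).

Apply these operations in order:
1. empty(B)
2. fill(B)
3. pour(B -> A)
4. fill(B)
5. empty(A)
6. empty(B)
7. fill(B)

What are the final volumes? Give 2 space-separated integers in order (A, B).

Step 1: empty(B) -> (A=0 B=0)
Step 2: fill(B) -> (A=0 B=5)
Step 3: pour(B -> A) -> (A=3 B=2)
Step 4: fill(B) -> (A=3 B=5)
Step 5: empty(A) -> (A=0 B=5)
Step 6: empty(B) -> (A=0 B=0)
Step 7: fill(B) -> (A=0 B=5)

Answer: 0 5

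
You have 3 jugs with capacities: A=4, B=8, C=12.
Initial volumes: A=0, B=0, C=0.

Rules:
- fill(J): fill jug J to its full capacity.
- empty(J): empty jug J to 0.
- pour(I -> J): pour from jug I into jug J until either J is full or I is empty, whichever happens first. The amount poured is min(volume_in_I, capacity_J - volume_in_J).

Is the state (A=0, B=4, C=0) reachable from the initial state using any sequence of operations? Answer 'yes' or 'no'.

Answer: yes

Derivation:
BFS from (A=0, B=0, C=0):
  1. fill(A) -> (A=4 B=0 C=0)
  2. pour(A -> B) -> (A=0 B=4 C=0)
Target reached → yes.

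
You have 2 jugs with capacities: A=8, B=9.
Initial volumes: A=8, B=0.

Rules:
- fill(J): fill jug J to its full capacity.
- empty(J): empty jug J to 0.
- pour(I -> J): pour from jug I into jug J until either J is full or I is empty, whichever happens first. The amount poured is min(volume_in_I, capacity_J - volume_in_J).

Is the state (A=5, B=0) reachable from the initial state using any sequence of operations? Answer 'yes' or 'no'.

Answer: yes

Derivation:
BFS from (A=8, B=0):
  1. pour(A -> B) -> (A=0 B=8)
  2. fill(A) -> (A=8 B=8)
  3. pour(A -> B) -> (A=7 B=9)
  4. empty(B) -> (A=7 B=0)
  5. pour(A -> B) -> (A=0 B=7)
  6. fill(A) -> (A=8 B=7)
  7. pour(A -> B) -> (A=6 B=9)
  8. empty(B) -> (A=6 B=0)
  9. pour(A -> B) -> (A=0 B=6)
  10. fill(A) -> (A=8 B=6)
  11. pour(A -> B) -> (A=5 B=9)
  12. empty(B) -> (A=5 B=0)
Target reached → yes.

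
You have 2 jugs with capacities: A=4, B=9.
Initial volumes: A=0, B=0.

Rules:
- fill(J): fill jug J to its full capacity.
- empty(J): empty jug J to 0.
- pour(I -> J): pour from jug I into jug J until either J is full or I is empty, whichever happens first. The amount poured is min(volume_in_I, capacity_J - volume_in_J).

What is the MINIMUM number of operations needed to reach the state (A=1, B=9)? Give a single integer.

Answer: 7

Derivation:
BFS from (A=0, B=0). One shortest path:
  1. fill(B) -> (A=0 B=9)
  2. pour(B -> A) -> (A=4 B=5)
  3. empty(A) -> (A=0 B=5)
  4. pour(B -> A) -> (A=4 B=1)
  5. empty(A) -> (A=0 B=1)
  6. pour(B -> A) -> (A=1 B=0)
  7. fill(B) -> (A=1 B=9)
Reached target in 7 moves.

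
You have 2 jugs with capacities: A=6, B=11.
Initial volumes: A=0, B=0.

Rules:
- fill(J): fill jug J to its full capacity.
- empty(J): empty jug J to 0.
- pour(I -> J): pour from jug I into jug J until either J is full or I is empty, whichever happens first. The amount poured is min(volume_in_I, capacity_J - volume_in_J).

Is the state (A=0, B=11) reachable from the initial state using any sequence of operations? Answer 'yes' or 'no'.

BFS from (A=0, B=0):
  1. fill(B) -> (A=0 B=11)
Target reached → yes.

Answer: yes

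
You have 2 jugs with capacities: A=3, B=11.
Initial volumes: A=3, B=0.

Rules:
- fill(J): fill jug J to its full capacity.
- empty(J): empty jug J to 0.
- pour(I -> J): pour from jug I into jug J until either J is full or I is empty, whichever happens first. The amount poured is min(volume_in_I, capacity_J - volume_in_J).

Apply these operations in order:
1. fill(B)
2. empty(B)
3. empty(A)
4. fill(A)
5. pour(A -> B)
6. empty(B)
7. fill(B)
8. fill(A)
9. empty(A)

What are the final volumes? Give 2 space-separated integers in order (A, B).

Answer: 0 11

Derivation:
Step 1: fill(B) -> (A=3 B=11)
Step 2: empty(B) -> (A=3 B=0)
Step 3: empty(A) -> (A=0 B=0)
Step 4: fill(A) -> (A=3 B=0)
Step 5: pour(A -> B) -> (A=0 B=3)
Step 6: empty(B) -> (A=0 B=0)
Step 7: fill(B) -> (A=0 B=11)
Step 8: fill(A) -> (A=3 B=11)
Step 9: empty(A) -> (A=0 B=11)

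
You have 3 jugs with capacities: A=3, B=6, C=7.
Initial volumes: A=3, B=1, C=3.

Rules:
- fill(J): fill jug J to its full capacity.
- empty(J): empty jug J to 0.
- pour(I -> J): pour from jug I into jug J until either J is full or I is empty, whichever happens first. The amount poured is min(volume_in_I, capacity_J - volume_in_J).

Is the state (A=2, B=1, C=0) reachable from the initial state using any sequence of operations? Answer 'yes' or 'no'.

Answer: yes

Derivation:
BFS from (A=3, B=1, C=3):
  1. pour(A -> C) -> (A=0 B=1 C=6)
  2. fill(A) -> (A=3 B=1 C=6)
  3. pour(A -> C) -> (A=2 B=1 C=7)
  4. empty(C) -> (A=2 B=1 C=0)
Target reached → yes.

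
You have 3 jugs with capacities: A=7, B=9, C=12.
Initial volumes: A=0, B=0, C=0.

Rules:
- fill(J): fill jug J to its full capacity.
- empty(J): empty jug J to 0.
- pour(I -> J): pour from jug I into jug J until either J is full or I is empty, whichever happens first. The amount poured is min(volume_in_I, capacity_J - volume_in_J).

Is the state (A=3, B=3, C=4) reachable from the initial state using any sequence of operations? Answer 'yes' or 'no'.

Answer: no

Derivation:
BFS explored all 512 reachable states.
Reachable set includes: (0,0,0), (0,0,1), (0,0,2), (0,0,3), (0,0,4), (0,0,5), (0,0,6), (0,0,7), (0,0,8), (0,0,9), (0,0,10), (0,0,11) ...
Target (A=3, B=3, C=4) not in reachable set → no.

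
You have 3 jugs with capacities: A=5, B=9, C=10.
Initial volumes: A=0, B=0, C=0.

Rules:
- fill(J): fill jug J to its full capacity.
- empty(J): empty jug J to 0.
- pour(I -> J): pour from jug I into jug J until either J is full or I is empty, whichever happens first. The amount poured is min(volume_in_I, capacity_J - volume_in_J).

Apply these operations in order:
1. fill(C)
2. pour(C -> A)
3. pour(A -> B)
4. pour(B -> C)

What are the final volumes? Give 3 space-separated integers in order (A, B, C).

Answer: 0 0 10

Derivation:
Step 1: fill(C) -> (A=0 B=0 C=10)
Step 2: pour(C -> A) -> (A=5 B=0 C=5)
Step 3: pour(A -> B) -> (A=0 B=5 C=5)
Step 4: pour(B -> C) -> (A=0 B=0 C=10)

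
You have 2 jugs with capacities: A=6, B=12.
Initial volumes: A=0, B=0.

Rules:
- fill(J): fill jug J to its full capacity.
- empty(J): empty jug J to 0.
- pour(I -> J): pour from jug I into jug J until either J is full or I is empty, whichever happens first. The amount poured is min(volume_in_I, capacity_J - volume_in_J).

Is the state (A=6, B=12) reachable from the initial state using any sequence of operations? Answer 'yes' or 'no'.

BFS from (A=0, B=0):
  1. fill(A) -> (A=6 B=0)
  2. fill(B) -> (A=6 B=12)
Target reached → yes.

Answer: yes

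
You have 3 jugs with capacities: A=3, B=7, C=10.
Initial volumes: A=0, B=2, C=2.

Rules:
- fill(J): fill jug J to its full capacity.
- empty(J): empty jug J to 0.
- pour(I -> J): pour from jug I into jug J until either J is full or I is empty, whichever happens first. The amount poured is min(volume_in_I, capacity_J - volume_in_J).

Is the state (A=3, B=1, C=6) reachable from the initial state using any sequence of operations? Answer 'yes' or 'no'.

BFS from (A=0, B=2, C=2):
  1. fill(A) -> (A=3 B=2 C=2)
  2. pour(C -> B) -> (A=3 B=4 C=0)
  3. pour(A -> C) -> (A=0 B=4 C=3)
  4. fill(A) -> (A=3 B=4 C=3)
  5. pour(A -> C) -> (A=0 B=4 C=6)
  6. pour(B -> A) -> (A=3 B=1 C=6)
Target reached → yes.

Answer: yes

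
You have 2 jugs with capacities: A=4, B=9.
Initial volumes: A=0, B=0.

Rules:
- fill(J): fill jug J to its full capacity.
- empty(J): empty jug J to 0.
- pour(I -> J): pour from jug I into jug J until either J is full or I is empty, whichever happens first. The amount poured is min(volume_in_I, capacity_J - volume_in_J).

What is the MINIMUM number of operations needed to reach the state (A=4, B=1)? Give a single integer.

BFS from (A=0, B=0). One shortest path:
  1. fill(B) -> (A=0 B=9)
  2. pour(B -> A) -> (A=4 B=5)
  3. empty(A) -> (A=0 B=5)
  4. pour(B -> A) -> (A=4 B=1)
Reached target in 4 moves.

Answer: 4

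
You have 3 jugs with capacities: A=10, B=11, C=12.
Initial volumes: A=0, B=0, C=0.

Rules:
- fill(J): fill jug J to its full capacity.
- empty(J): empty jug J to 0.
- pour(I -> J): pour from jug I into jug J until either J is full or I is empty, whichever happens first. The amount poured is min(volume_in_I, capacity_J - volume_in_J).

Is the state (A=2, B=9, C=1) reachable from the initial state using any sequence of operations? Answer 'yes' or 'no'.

BFS explored all 726 reachable states.
Reachable set includes: (0,0,0), (0,0,1), (0,0,2), (0,0,3), (0,0,4), (0,0,5), (0,0,6), (0,0,7), (0,0,8), (0,0,9), (0,0,10), (0,0,11) ...
Target (A=2, B=9, C=1) not in reachable set → no.

Answer: no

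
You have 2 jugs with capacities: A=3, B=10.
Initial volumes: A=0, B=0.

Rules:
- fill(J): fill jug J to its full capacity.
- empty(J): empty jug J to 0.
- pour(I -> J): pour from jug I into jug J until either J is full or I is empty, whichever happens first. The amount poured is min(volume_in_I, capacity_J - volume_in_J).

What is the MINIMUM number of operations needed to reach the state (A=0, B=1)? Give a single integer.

Answer: 7

Derivation:
BFS from (A=0, B=0). One shortest path:
  1. fill(B) -> (A=0 B=10)
  2. pour(B -> A) -> (A=3 B=7)
  3. empty(A) -> (A=0 B=7)
  4. pour(B -> A) -> (A=3 B=4)
  5. empty(A) -> (A=0 B=4)
  6. pour(B -> A) -> (A=3 B=1)
  7. empty(A) -> (A=0 B=1)
Reached target in 7 moves.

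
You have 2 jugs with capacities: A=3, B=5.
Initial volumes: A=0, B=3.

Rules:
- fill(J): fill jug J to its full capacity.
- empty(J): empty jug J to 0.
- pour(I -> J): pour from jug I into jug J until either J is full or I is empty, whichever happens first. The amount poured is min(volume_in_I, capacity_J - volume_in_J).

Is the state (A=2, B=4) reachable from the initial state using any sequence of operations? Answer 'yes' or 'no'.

BFS explored all 16 reachable states.
Reachable set includes: (0,0), (0,1), (0,2), (0,3), (0,4), (0,5), (1,0), (1,5), (2,0), (2,5), (3,0), (3,1) ...
Target (A=2, B=4) not in reachable set → no.

Answer: no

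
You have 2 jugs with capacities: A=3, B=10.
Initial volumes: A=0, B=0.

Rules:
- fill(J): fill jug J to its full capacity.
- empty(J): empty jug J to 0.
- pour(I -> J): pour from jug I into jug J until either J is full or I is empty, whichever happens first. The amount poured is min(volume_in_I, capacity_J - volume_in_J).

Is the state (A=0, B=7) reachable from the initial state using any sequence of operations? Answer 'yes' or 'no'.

BFS from (A=0, B=0):
  1. fill(B) -> (A=0 B=10)
  2. pour(B -> A) -> (A=3 B=7)
  3. empty(A) -> (A=0 B=7)
Target reached → yes.

Answer: yes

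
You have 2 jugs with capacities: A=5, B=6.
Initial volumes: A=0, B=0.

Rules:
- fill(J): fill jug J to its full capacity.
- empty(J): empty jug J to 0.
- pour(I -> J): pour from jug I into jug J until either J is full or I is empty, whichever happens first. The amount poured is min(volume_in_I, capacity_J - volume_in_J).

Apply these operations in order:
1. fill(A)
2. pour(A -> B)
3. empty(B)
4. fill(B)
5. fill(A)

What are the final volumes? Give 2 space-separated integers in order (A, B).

Step 1: fill(A) -> (A=5 B=0)
Step 2: pour(A -> B) -> (A=0 B=5)
Step 3: empty(B) -> (A=0 B=0)
Step 4: fill(B) -> (A=0 B=6)
Step 5: fill(A) -> (A=5 B=6)

Answer: 5 6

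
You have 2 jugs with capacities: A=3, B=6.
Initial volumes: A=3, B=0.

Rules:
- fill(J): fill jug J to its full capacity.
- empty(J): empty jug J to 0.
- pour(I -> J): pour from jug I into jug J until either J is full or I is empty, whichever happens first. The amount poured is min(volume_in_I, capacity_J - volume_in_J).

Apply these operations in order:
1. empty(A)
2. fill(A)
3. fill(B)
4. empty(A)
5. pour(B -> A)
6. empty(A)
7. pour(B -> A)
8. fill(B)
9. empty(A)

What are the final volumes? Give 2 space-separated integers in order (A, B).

Step 1: empty(A) -> (A=0 B=0)
Step 2: fill(A) -> (A=3 B=0)
Step 3: fill(B) -> (A=3 B=6)
Step 4: empty(A) -> (A=0 B=6)
Step 5: pour(B -> A) -> (A=3 B=3)
Step 6: empty(A) -> (A=0 B=3)
Step 7: pour(B -> A) -> (A=3 B=0)
Step 8: fill(B) -> (A=3 B=6)
Step 9: empty(A) -> (A=0 B=6)

Answer: 0 6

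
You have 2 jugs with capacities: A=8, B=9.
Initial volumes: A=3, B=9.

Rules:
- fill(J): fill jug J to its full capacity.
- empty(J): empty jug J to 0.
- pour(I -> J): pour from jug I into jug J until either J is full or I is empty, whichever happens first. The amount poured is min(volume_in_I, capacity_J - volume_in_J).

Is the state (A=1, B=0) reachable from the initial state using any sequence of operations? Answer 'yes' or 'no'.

Answer: yes

Derivation:
BFS from (A=3, B=9):
  1. empty(A) -> (A=0 B=9)
  2. pour(B -> A) -> (A=8 B=1)
  3. empty(A) -> (A=0 B=1)
  4. pour(B -> A) -> (A=1 B=0)
Target reached → yes.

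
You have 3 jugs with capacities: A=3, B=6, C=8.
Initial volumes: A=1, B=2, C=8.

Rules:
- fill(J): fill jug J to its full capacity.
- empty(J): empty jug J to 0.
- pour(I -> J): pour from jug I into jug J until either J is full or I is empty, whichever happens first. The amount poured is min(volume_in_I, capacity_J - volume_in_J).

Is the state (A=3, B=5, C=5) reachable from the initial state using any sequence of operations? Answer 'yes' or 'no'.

Answer: yes

Derivation:
BFS from (A=1, B=2, C=8):
  1. fill(A) -> (A=3 B=2 C=8)
  2. pour(A -> B) -> (A=0 B=5 C=8)
  3. pour(C -> A) -> (A=3 B=5 C=5)
Target reached → yes.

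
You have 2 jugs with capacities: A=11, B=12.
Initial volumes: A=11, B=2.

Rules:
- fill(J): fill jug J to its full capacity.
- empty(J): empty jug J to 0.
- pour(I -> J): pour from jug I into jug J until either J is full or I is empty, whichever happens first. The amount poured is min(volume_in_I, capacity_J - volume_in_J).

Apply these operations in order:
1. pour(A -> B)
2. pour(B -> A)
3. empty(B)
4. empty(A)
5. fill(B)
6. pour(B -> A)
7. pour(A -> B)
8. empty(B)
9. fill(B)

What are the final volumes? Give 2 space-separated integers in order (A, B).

Answer: 0 12

Derivation:
Step 1: pour(A -> B) -> (A=1 B=12)
Step 2: pour(B -> A) -> (A=11 B=2)
Step 3: empty(B) -> (A=11 B=0)
Step 4: empty(A) -> (A=0 B=0)
Step 5: fill(B) -> (A=0 B=12)
Step 6: pour(B -> A) -> (A=11 B=1)
Step 7: pour(A -> B) -> (A=0 B=12)
Step 8: empty(B) -> (A=0 B=0)
Step 9: fill(B) -> (A=0 B=12)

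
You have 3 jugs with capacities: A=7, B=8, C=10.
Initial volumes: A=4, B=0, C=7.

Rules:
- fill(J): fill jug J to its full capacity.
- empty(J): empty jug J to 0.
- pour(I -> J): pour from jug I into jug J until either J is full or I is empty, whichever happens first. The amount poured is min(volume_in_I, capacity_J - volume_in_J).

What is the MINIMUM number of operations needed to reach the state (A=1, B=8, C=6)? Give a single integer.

Answer: 7

Derivation:
BFS from (A=4, B=0, C=7). One shortest path:
  1. fill(A) -> (A=7 B=0 C=7)
  2. pour(A -> B) -> (A=0 B=7 C=7)
  3. pour(C -> B) -> (A=0 B=8 C=6)
  4. pour(B -> A) -> (A=7 B=1 C=6)
  5. empty(A) -> (A=0 B=1 C=6)
  6. pour(B -> A) -> (A=1 B=0 C=6)
  7. fill(B) -> (A=1 B=8 C=6)
Reached target in 7 moves.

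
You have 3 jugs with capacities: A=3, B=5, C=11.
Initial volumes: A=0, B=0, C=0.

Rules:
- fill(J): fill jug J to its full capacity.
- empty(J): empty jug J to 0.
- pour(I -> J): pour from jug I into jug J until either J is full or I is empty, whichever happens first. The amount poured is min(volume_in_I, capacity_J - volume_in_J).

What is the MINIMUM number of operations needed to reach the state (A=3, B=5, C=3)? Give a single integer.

BFS from (A=0, B=0, C=0). One shortest path:
  1. fill(C) -> (A=0 B=0 C=11)
  2. pour(C -> A) -> (A=3 B=0 C=8)
  3. pour(C -> B) -> (A=3 B=5 C=3)
Reached target in 3 moves.

Answer: 3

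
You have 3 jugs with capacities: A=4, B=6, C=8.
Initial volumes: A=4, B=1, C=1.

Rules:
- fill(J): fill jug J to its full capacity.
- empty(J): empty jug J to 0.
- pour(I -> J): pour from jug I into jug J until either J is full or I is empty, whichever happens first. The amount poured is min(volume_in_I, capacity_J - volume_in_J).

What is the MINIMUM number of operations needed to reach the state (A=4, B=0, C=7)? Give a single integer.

BFS from (A=4, B=1, C=1). One shortest path:
  1. fill(B) -> (A=4 B=6 C=1)
  2. pour(B -> C) -> (A=4 B=0 C=7)
Reached target in 2 moves.

Answer: 2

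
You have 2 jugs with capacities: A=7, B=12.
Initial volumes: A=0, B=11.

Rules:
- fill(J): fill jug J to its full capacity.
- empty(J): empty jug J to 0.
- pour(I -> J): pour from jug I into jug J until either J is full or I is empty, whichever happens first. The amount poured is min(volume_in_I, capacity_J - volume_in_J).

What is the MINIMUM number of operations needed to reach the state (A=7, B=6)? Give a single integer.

Answer: 5

Derivation:
BFS from (A=0, B=11). One shortest path:
  1. fill(A) -> (A=7 B=11)
  2. pour(A -> B) -> (A=6 B=12)
  3. empty(B) -> (A=6 B=0)
  4. pour(A -> B) -> (A=0 B=6)
  5. fill(A) -> (A=7 B=6)
Reached target in 5 moves.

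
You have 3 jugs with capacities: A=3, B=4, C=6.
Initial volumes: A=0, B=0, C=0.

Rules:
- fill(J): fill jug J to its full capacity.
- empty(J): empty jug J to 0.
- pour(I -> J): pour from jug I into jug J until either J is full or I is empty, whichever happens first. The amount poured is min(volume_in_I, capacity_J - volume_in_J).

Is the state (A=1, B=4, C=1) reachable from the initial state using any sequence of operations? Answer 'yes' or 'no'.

Answer: yes

Derivation:
BFS from (A=0, B=0, C=0):
  1. fill(C) -> (A=0 B=0 C=6)
  2. pour(C -> B) -> (A=0 B=4 C=2)
  3. pour(B -> A) -> (A=3 B=1 C=2)
  4. pour(A -> C) -> (A=0 B=1 C=5)
  5. pour(B -> A) -> (A=1 B=0 C=5)
  6. pour(C -> B) -> (A=1 B=4 C=1)
Target reached → yes.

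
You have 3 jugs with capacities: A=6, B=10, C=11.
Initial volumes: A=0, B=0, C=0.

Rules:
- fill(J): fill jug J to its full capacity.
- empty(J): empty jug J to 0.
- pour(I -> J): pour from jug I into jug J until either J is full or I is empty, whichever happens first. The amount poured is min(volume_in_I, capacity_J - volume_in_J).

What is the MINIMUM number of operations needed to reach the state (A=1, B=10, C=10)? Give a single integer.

BFS from (A=0, B=0, C=0). One shortest path:
  1. fill(C) -> (A=0 B=0 C=11)
  2. pour(C -> B) -> (A=0 B=10 C=1)
  3. pour(C -> A) -> (A=1 B=10 C=0)
  4. pour(B -> C) -> (A=1 B=0 C=10)
  5. fill(B) -> (A=1 B=10 C=10)
Reached target in 5 moves.

Answer: 5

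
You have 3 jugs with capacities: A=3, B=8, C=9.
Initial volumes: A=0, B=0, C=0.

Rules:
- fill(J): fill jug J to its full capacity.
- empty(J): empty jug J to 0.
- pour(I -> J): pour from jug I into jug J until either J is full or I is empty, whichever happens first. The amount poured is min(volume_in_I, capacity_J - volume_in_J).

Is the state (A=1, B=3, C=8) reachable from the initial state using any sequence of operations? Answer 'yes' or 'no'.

BFS explored all 248 reachable states.
Reachable set includes: (0,0,0), (0,0,1), (0,0,2), (0,0,3), (0,0,4), (0,0,5), (0,0,6), (0,0,7), (0,0,8), (0,0,9), (0,1,0), (0,1,1) ...
Target (A=1, B=3, C=8) not in reachable set → no.

Answer: no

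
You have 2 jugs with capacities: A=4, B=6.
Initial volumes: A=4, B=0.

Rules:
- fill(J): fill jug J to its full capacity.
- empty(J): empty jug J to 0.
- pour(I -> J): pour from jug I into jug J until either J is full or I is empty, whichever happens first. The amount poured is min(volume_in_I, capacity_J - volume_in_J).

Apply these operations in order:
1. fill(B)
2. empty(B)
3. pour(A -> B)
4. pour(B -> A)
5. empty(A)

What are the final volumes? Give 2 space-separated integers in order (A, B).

Answer: 0 0

Derivation:
Step 1: fill(B) -> (A=4 B=6)
Step 2: empty(B) -> (A=4 B=0)
Step 3: pour(A -> B) -> (A=0 B=4)
Step 4: pour(B -> A) -> (A=4 B=0)
Step 5: empty(A) -> (A=0 B=0)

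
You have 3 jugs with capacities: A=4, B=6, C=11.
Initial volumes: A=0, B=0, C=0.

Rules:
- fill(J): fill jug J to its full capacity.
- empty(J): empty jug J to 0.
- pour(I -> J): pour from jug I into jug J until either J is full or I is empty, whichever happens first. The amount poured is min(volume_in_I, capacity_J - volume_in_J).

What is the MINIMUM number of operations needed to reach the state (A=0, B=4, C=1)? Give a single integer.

BFS from (A=0, B=0, C=0). One shortest path:
  1. fill(C) -> (A=0 B=0 C=11)
  2. pour(C -> A) -> (A=4 B=0 C=7)
  3. pour(C -> B) -> (A=4 B=6 C=1)
  4. empty(B) -> (A=4 B=0 C=1)
  5. pour(A -> B) -> (A=0 B=4 C=1)
Reached target in 5 moves.

Answer: 5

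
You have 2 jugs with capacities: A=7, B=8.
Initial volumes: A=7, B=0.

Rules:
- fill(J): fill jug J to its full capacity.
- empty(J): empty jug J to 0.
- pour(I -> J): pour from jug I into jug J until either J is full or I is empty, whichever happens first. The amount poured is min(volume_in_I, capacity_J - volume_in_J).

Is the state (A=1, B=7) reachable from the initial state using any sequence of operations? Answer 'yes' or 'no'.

Answer: no

Derivation:
BFS explored all 30 reachable states.
Reachable set includes: (0,0), (0,1), (0,2), (0,3), (0,4), (0,5), (0,6), (0,7), (0,8), (1,0), (1,8), (2,0) ...
Target (A=1, B=7) not in reachable set → no.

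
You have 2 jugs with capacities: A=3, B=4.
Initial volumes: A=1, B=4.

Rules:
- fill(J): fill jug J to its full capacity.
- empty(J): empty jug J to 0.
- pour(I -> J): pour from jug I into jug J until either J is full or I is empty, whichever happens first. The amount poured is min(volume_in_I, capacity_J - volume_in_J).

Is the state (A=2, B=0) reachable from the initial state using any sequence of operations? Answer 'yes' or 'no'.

Answer: yes

Derivation:
BFS from (A=1, B=4):
  1. pour(B -> A) -> (A=3 B=2)
  2. empty(A) -> (A=0 B=2)
  3. pour(B -> A) -> (A=2 B=0)
Target reached → yes.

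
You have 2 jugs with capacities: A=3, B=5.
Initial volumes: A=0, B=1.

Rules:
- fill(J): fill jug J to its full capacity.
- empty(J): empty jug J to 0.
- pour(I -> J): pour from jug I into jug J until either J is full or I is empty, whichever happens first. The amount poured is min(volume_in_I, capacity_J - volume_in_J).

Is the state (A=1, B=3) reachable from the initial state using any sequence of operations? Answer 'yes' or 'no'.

Answer: no

Derivation:
BFS explored all 16 reachable states.
Reachable set includes: (0,0), (0,1), (0,2), (0,3), (0,4), (0,5), (1,0), (1,5), (2,0), (2,5), (3,0), (3,1) ...
Target (A=1, B=3) not in reachable set → no.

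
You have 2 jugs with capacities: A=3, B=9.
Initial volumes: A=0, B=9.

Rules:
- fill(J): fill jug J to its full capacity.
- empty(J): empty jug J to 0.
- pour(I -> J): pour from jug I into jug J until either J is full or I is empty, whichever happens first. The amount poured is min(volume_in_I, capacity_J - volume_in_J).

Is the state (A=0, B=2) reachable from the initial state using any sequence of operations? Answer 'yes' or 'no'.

Answer: no

Derivation:
BFS explored all 8 reachable states.
Reachable set includes: (0,0), (0,3), (0,6), (0,9), (3,0), (3,3), (3,6), (3,9)
Target (A=0, B=2) not in reachable set → no.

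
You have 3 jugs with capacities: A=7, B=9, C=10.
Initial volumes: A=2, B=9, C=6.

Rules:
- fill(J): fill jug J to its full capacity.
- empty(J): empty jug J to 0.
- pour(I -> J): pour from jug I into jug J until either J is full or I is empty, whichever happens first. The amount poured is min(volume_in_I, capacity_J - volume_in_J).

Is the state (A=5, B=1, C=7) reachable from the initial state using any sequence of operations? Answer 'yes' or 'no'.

Answer: no

Derivation:
BFS explored all 448 reachable states.
Reachable set includes: (0,0,0), (0,0,1), (0,0,2), (0,0,3), (0,0,4), (0,0,5), (0,0,6), (0,0,7), (0,0,8), (0,0,9), (0,0,10), (0,1,0) ...
Target (A=5, B=1, C=7) not in reachable set → no.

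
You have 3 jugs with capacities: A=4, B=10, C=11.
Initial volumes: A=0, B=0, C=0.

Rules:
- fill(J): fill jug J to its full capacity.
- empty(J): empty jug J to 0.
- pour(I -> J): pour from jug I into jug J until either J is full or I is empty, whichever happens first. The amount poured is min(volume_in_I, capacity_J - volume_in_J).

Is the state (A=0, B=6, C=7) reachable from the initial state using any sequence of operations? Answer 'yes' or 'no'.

Answer: yes

Derivation:
BFS from (A=0, B=0, C=0):
  1. fill(B) -> (A=0 B=10 C=0)
  2. fill(C) -> (A=0 B=10 C=11)
  3. pour(B -> A) -> (A=4 B=6 C=11)
  4. empty(A) -> (A=0 B=6 C=11)
  5. pour(C -> A) -> (A=4 B=6 C=7)
  6. empty(A) -> (A=0 B=6 C=7)
Target reached → yes.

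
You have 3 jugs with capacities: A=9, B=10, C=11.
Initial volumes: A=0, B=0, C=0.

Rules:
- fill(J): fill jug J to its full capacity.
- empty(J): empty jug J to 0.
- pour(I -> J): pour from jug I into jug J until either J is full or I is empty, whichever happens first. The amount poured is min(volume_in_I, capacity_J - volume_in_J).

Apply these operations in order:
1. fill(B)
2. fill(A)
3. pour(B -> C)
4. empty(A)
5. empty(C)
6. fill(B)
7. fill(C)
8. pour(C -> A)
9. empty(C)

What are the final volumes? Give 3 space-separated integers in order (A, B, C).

Answer: 9 10 0

Derivation:
Step 1: fill(B) -> (A=0 B=10 C=0)
Step 2: fill(A) -> (A=9 B=10 C=0)
Step 3: pour(B -> C) -> (A=9 B=0 C=10)
Step 4: empty(A) -> (A=0 B=0 C=10)
Step 5: empty(C) -> (A=0 B=0 C=0)
Step 6: fill(B) -> (A=0 B=10 C=0)
Step 7: fill(C) -> (A=0 B=10 C=11)
Step 8: pour(C -> A) -> (A=9 B=10 C=2)
Step 9: empty(C) -> (A=9 B=10 C=0)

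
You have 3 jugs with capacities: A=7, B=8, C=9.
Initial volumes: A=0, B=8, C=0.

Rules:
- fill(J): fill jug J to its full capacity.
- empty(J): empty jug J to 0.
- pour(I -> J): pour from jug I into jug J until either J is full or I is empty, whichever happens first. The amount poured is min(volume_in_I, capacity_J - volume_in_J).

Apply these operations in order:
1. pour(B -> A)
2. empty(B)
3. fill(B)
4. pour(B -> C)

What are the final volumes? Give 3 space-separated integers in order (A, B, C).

Step 1: pour(B -> A) -> (A=7 B=1 C=0)
Step 2: empty(B) -> (A=7 B=0 C=0)
Step 3: fill(B) -> (A=7 B=8 C=0)
Step 4: pour(B -> C) -> (A=7 B=0 C=8)

Answer: 7 0 8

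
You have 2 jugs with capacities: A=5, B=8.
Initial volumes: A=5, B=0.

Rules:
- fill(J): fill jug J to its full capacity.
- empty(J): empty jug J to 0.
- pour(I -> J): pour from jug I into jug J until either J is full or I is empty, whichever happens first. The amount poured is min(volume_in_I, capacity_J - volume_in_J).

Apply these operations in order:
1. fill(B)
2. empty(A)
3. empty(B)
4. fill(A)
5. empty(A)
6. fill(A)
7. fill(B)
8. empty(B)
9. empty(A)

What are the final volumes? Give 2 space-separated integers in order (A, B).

Answer: 0 0

Derivation:
Step 1: fill(B) -> (A=5 B=8)
Step 2: empty(A) -> (A=0 B=8)
Step 3: empty(B) -> (A=0 B=0)
Step 4: fill(A) -> (A=5 B=0)
Step 5: empty(A) -> (A=0 B=0)
Step 6: fill(A) -> (A=5 B=0)
Step 7: fill(B) -> (A=5 B=8)
Step 8: empty(B) -> (A=5 B=0)
Step 9: empty(A) -> (A=0 B=0)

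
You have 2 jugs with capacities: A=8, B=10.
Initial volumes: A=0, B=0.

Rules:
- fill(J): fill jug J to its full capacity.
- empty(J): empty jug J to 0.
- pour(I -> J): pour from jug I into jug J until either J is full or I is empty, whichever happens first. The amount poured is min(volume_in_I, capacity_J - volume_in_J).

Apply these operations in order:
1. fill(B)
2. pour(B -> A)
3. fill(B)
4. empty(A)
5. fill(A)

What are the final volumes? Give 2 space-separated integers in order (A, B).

Answer: 8 10

Derivation:
Step 1: fill(B) -> (A=0 B=10)
Step 2: pour(B -> A) -> (A=8 B=2)
Step 3: fill(B) -> (A=8 B=10)
Step 4: empty(A) -> (A=0 B=10)
Step 5: fill(A) -> (A=8 B=10)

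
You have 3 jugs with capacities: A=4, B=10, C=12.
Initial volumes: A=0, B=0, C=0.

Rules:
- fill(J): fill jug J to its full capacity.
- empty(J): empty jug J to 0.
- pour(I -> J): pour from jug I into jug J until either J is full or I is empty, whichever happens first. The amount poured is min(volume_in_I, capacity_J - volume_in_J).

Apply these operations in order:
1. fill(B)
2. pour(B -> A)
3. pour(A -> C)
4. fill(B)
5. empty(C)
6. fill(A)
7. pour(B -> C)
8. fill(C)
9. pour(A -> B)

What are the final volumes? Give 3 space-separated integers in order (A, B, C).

Answer: 0 4 12

Derivation:
Step 1: fill(B) -> (A=0 B=10 C=0)
Step 2: pour(B -> A) -> (A=4 B=6 C=0)
Step 3: pour(A -> C) -> (A=0 B=6 C=4)
Step 4: fill(B) -> (A=0 B=10 C=4)
Step 5: empty(C) -> (A=0 B=10 C=0)
Step 6: fill(A) -> (A=4 B=10 C=0)
Step 7: pour(B -> C) -> (A=4 B=0 C=10)
Step 8: fill(C) -> (A=4 B=0 C=12)
Step 9: pour(A -> B) -> (A=0 B=4 C=12)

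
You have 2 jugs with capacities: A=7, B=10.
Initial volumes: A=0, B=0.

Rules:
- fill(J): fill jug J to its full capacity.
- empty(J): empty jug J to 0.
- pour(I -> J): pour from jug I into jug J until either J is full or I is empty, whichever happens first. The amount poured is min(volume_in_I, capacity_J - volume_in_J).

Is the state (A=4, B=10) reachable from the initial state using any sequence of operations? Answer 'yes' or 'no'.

BFS from (A=0, B=0):
  1. fill(A) -> (A=7 B=0)
  2. pour(A -> B) -> (A=0 B=7)
  3. fill(A) -> (A=7 B=7)
  4. pour(A -> B) -> (A=4 B=10)
Target reached → yes.

Answer: yes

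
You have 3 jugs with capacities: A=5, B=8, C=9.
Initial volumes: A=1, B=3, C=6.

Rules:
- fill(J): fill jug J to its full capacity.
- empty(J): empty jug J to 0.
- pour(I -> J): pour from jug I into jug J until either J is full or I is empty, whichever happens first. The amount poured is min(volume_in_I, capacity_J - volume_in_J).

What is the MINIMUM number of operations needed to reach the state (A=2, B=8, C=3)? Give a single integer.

Answer: 5

Derivation:
BFS from (A=1, B=3, C=6). One shortest path:
  1. fill(A) -> (A=5 B=3 C=6)
  2. pour(A -> C) -> (A=2 B=3 C=9)
  3. empty(C) -> (A=2 B=3 C=0)
  4. pour(B -> C) -> (A=2 B=0 C=3)
  5. fill(B) -> (A=2 B=8 C=3)
Reached target in 5 moves.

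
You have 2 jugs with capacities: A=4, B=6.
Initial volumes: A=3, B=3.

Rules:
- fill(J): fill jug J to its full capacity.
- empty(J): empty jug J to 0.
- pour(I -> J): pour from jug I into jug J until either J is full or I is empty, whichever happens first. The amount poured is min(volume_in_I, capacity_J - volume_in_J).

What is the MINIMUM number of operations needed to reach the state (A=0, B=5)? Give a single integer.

Answer: 3

Derivation:
BFS from (A=3, B=3). One shortest path:
  1. fill(B) -> (A=3 B=6)
  2. pour(B -> A) -> (A=4 B=5)
  3. empty(A) -> (A=0 B=5)
Reached target in 3 moves.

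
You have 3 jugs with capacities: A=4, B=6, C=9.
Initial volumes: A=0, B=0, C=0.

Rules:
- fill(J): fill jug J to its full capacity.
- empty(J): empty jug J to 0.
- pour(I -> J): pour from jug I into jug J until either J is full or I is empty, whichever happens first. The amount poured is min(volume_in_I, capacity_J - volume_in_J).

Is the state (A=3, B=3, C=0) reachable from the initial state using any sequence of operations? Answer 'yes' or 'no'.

BFS from (A=0, B=0, C=0):
  1. fill(C) -> (A=0 B=0 C=9)
  2. pour(C -> B) -> (A=0 B=6 C=3)
  3. pour(C -> A) -> (A=3 B=6 C=0)
  4. pour(B -> C) -> (A=3 B=0 C=6)
  5. fill(B) -> (A=3 B=6 C=6)
  6. pour(B -> C) -> (A=3 B=3 C=9)
  7. empty(C) -> (A=3 B=3 C=0)
Target reached → yes.

Answer: yes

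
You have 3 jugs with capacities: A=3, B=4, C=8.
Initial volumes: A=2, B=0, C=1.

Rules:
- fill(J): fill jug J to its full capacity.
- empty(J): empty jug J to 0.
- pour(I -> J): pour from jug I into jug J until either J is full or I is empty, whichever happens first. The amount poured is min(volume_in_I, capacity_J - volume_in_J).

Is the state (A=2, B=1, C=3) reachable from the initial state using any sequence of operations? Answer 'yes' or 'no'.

Answer: no

Derivation:
BFS explored all 138 reachable states.
Reachable set includes: (0,0,0), (0,0,1), (0,0,2), (0,0,3), (0,0,4), (0,0,5), (0,0,6), (0,0,7), (0,0,8), (0,1,0), (0,1,1), (0,1,2) ...
Target (A=2, B=1, C=3) not in reachable set → no.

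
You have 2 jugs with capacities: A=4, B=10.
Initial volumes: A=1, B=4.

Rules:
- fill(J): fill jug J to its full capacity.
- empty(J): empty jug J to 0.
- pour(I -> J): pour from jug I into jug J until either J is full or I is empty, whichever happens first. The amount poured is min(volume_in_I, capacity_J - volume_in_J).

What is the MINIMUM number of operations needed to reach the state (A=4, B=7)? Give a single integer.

BFS from (A=1, B=4). One shortest path:
  1. fill(B) -> (A=1 B=10)
  2. pour(B -> A) -> (A=4 B=7)
Reached target in 2 moves.

Answer: 2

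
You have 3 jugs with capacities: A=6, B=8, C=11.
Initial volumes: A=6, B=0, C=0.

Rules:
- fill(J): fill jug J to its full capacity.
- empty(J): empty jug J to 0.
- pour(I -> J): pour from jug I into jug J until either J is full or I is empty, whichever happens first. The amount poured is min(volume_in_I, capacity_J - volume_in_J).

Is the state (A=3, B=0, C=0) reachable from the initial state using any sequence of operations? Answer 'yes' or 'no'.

Answer: yes

Derivation:
BFS from (A=6, B=0, C=0):
  1. fill(B) -> (A=6 B=8 C=0)
  2. pour(B -> C) -> (A=6 B=0 C=8)
  3. pour(A -> C) -> (A=3 B=0 C=11)
  4. empty(C) -> (A=3 B=0 C=0)
Target reached → yes.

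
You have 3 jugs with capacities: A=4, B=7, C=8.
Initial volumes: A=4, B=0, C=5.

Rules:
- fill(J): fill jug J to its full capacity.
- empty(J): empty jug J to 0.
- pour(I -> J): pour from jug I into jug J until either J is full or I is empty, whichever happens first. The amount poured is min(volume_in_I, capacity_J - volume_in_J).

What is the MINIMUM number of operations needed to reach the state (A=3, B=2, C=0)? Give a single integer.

BFS from (A=4, B=0, C=5). One shortest path:
  1. pour(A -> B) -> (A=0 B=4 C=5)
  2. pour(C -> B) -> (A=0 B=7 C=2)
  3. pour(B -> A) -> (A=4 B=3 C=2)
  4. empty(A) -> (A=0 B=3 C=2)
  5. pour(B -> A) -> (A=3 B=0 C=2)
  6. pour(C -> B) -> (A=3 B=2 C=0)
Reached target in 6 moves.

Answer: 6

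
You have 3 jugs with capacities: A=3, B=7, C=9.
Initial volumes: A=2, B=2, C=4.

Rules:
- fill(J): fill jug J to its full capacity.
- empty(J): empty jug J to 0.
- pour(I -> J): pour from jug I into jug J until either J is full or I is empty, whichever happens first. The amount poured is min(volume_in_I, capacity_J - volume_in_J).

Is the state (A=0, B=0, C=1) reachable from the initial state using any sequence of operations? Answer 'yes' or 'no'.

Answer: yes

Derivation:
BFS from (A=2, B=2, C=4):
  1. pour(A -> B) -> (A=0 B=4 C=4)
  2. pour(C -> B) -> (A=0 B=7 C=1)
  3. empty(B) -> (A=0 B=0 C=1)
Target reached → yes.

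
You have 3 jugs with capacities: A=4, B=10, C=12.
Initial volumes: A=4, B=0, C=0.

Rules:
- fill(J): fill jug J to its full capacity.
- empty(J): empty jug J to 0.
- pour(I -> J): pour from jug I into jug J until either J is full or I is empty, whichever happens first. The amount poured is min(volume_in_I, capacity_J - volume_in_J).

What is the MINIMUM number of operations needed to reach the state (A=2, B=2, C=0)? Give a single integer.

Answer: 6

Derivation:
BFS from (A=4, B=0, C=0). One shortest path:
  1. fill(B) -> (A=4 B=10 C=0)
  2. pour(B -> C) -> (A=4 B=0 C=10)
  3. pour(A -> C) -> (A=2 B=0 C=12)
  4. pour(C -> B) -> (A=2 B=10 C=2)
  5. empty(B) -> (A=2 B=0 C=2)
  6. pour(C -> B) -> (A=2 B=2 C=0)
Reached target in 6 moves.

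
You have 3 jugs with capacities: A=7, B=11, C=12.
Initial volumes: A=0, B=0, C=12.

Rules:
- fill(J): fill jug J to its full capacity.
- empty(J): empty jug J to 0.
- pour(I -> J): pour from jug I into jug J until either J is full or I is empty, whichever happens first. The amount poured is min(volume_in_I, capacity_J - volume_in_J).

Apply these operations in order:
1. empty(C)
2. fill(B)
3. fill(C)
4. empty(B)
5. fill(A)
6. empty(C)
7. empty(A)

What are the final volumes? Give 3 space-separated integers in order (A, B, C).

Answer: 0 0 0

Derivation:
Step 1: empty(C) -> (A=0 B=0 C=0)
Step 2: fill(B) -> (A=0 B=11 C=0)
Step 3: fill(C) -> (A=0 B=11 C=12)
Step 4: empty(B) -> (A=0 B=0 C=12)
Step 5: fill(A) -> (A=7 B=0 C=12)
Step 6: empty(C) -> (A=7 B=0 C=0)
Step 7: empty(A) -> (A=0 B=0 C=0)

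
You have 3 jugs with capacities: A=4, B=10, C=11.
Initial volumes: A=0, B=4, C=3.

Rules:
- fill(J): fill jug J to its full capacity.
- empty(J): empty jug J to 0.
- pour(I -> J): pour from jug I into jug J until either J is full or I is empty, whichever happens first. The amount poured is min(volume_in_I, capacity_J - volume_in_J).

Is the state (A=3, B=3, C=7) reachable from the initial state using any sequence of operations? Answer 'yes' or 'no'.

BFS explored all 390 reachable states.
Reachable set includes: (0,0,0), (0,0,1), (0,0,2), (0,0,3), (0,0,4), (0,0,5), (0,0,6), (0,0,7), (0,0,8), (0,0,9), (0,0,10), (0,0,11) ...
Target (A=3, B=3, C=7) not in reachable set → no.

Answer: no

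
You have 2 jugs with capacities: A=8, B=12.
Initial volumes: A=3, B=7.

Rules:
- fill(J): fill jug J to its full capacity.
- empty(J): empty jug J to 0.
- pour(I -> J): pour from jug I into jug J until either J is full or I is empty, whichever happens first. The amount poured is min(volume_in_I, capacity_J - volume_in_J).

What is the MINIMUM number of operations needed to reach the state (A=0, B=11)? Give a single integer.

Answer: 4

Derivation:
BFS from (A=3, B=7). One shortest path:
  1. empty(B) -> (A=3 B=0)
  2. pour(A -> B) -> (A=0 B=3)
  3. fill(A) -> (A=8 B=3)
  4. pour(A -> B) -> (A=0 B=11)
Reached target in 4 moves.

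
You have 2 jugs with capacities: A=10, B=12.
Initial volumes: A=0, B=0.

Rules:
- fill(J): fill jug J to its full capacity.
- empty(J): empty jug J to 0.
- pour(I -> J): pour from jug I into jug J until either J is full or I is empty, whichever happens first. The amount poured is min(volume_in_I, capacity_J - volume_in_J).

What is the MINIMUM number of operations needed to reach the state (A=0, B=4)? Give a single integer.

BFS from (A=0, B=0). One shortest path:
  1. fill(B) -> (A=0 B=12)
  2. pour(B -> A) -> (A=10 B=2)
  3. empty(A) -> (A=0 B=2)
  4. pour(B -> A) -> (A=2 B=0)
  5. fill(B) -> (A=2 B=12)
  6. pour(B -> A) -> (A=10 B=4)
  7. empty(A) -> (A=0 B=4)
Reached target in 7 moves.

Answer: 7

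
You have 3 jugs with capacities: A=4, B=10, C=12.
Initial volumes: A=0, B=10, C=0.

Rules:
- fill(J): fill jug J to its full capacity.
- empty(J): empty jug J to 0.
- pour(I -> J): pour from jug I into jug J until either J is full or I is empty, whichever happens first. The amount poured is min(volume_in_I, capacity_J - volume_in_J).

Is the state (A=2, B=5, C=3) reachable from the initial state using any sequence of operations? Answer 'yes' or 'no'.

Answer: no

Derivation:
BFS explored all 106 reachable states.
Reachable set includes: (0,0,0), (0,0,2), (0,0,4), (0,0,6), (0,0,8), (0,0,10), (0,0,12), (0,2,0), (0,2,2), (0,2,4), (0,2,6), (0,2,8) ...
Target (A=2, B=5, C=3) not in reachable set → no.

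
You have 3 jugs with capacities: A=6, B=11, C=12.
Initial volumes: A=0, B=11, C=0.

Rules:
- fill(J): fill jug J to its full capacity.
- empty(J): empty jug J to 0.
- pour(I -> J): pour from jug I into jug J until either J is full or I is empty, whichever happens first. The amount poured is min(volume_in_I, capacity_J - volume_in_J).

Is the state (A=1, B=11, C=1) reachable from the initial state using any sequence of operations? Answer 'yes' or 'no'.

BFS from (A=0, B=11, C=0):
  1. empty(B) -> (A=0 B=0 C=0)
  2. fill(C) -> (A=0 B=0 C=12)
  3. pour(C -> B) -> (A=0 B=11 C=1)
  4. empty(B) -> (A=0 B=0 C=1)
  5. pour(C -> A) -> (A=1 B=0 C=0)
  6. fill(C) -> (A=1 B=0 C=12)
  7. pour(C -> B) -> (A=1 B=11 C=1)
Target reached → yes.

Answer: yes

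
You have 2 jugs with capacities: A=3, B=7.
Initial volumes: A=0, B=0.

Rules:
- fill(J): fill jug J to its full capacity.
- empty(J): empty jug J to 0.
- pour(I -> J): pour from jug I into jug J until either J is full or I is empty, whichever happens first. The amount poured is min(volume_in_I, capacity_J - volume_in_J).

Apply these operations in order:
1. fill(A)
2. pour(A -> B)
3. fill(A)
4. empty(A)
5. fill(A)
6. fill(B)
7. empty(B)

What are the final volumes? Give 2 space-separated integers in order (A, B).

Answer: 3 0

Derivation:
Step 1: fill(A) -> (A=3 B=0)
Step 2: pour(A -> B) -> (A=0 B=3)
Step 3: fill(A) -> (A=3 B=3)
Step 4: empty(A) -> (A=0 B=3)
Step 5: fill(A) -> (A=3 B=3)
Step 6: fill(B) -> (A=3 B=7)
Step 7: empty(B) -> (A=3 B=0)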